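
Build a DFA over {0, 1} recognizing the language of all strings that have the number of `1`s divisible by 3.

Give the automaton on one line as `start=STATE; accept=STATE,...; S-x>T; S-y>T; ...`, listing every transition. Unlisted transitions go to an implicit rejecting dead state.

Keep the running count of `1`s modulo 3: each `1` advances along the cycle q0 → q1 → q2 → q0 while other symbols loop. Accept at q0.
3 states suffice.
        0   1  
>* q0   q0  q1 
   q1   q1  q2 
   q2   q2  q0 
(> = start, * = accepting)

start=q0; accept=q0; q0-0>q0; q0-1>q1; q1-0>q1; q1-1>q2; q2-0>q2; q2-1>q0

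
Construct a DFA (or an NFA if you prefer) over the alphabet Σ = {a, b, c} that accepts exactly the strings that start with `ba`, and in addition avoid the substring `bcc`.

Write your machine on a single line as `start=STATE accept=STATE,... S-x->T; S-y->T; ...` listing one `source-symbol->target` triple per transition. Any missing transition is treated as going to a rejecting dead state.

Run two small machines in parallel and take their product. The first has 4 states tracking whether the input so far still matches the prefix `ba`; the second has 4 states tracking partial matches of the forbidden pattern `bcc`. A product state is a pair (one from each), accepting exactly when both do.
10 states suffice.
        a   b   c  
>  S0   S1  S2  S1 
   S1   S1  S3  S1 
   S2   S4  S3  S5 
   S3   S1  S3  S5 
 * S4   S4  S6  S4 
   S5   S1  S3  S7 
 * S6   S4  S6  S8 
   S7   S7  S7  S7 
 * S8   S4  S6  S9 
   S9   S9  S9  S9 
(> = start, * = accepting)

start=S0; accept=S4,S6,S8; S0-a->S1; S0-b->S2; S0-c->S1; S1-a->S1; S1-b->S3; S1-c->S1; S2-a->S4; S2-b->S3; S2-c->S5; S3-a->S1; S3-b->S3; S3-c->S5; S4-a->S4; S4-b->S6; S4-c->S4; S5-a->S1; S5-b->S3; S5-c->S7; S6-a->S4; S6-b->S6; S6-c->S8; S7-a->S7; S7-b->S7; S7-c->S7; S8-a->S4; S8-b->S6; S8-c->S9; S9-a->S9; S9-b->S9; S9-c->S9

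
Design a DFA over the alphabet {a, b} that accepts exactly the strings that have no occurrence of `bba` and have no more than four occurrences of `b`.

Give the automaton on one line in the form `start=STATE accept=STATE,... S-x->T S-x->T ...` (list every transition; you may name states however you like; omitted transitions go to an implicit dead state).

start=S0 accept=S0,S1,S2,S3,S4,S6,S7,S8,S9,S10,S11 S0-a->S0 S0-b->S1 S1-a->S2 S1-b->S3 S2-a->S2 S2-b->S4 S3-a->S5 S3-b->S6 S4-a->S7 S4-b->S6 S5-a->S5 S5-b->S5 S6-a->S5 S6-b->S8 S7-a->S7 S7-b->S9 S8-a->S5 S8-b->S5 S9-a->S10 S9-b->S8 S10-a->S10 S10-b->S11 S11-a->S11 S11-b->S5

Run two small machines in parallel and take their product. One (4 states) tracks partial matches of the forbidden pattern `bba`; the other (6 states) tracks the count of `b`s, saturating at 5. Each combined state is a pair, one component from each; accept when both components accept. Minimizing collapses redundant product states.
12 states suffice.
          a    b  
>* S0     S0   S1 
 * S1     S2   S3 
 * S2     S2   S4 
 * S3     S5   S6 
 * S4     S7   S6 
   S5     S5   S5 
 * S6     S5   S8 
 * S7     S7   S9 
 * S8     S5   S5 
 * S9    S10   S8 
 * S10   S10  S11 
 * S11   S11   S5 
(> = start, * = accepting)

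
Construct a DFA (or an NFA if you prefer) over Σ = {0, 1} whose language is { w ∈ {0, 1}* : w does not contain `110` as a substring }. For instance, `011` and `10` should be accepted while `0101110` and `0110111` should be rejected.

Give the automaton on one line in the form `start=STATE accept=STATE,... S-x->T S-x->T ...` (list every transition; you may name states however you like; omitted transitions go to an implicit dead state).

Track partial matches of the forbidden pattern `110`. State D is a dead state reached once `110` has occurred; every other state accepts. A means no part of `110` is currently matched.
4 states suffice.
       0  1 
>* A   A  B 
 * B   A  C 
 * C   D  C 
   D   D  D 
(> = start, * = accepting)

start=A accept=A,B,C A-0->A A-1->B B-0->A B-1->C C-0->D C-1->C D-0->D D-1->D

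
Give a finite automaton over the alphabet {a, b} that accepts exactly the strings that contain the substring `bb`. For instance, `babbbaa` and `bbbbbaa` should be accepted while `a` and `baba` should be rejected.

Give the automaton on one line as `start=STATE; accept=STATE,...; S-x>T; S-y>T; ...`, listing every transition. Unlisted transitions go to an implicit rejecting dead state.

start=q0; accept=q2; q0-a>q0; q0-b>q1; q1-a>q0; q1-b>q2; q2-a>q2; q2-b>q2

States q0..q1 record the length of the longest prefix of `bb` that matches the current input suffix. Reaching q2 means `bb` has been seen, and we stay there forever. Accept from q2.
        a   b  
>  q0   q0  q1 
   q1   q0  q2 
 * q2   q2  q2 
(> = start, * = accepting)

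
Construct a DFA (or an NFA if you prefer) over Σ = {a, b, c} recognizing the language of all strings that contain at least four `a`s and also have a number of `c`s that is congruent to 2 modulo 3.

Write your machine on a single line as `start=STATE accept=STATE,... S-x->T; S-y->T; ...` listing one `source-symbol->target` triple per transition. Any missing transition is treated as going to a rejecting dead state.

Handle the two conditions separately and then intersect. One (6 states) tracks the count of `a`s, saturating at 5; the other (3 states) tracks the count of `c`s modulo 3. Each combined state is a pair, one component from each; accept when both components accept. Minimizing collapses redundant product states.
With 15 states:
          a    b    c  
>  s0     s1   s0   s2 
   s1     s3   s1   s4 
   s2     s4   s2   s5 
   s3     s6   s3   s7 
   s4     s7   s4   s8 
   s5     s8   s5   s0 
   s6     s9   s6  s10 
   s7    s10   s7  s11 
   s8    s11   s8   s1 
   s9     s9   s9  s12 
   s10   s12  s10  s13 
   s11   s13  s11   s3 
   s12   s12  s12  s14 
   s13   s14  s13   s6 
 * s14   s14  s14   s9 
(> = start, * = accepting)

start=s0; accept=s14; s0-a->s1; s0-b->s0; s0-c->s2; s1-a->s3; s1-b->s1; s1-c->s4; s2-a->s4; s2-b->s2; s2-c->s5; s3-a->s6; s3-b->s3; s3-c->s7; s4-a->s7; s4-b->s4; s4-c->s8; s5-a->s8; s5-b->s5; s5-c->s0; s6-a->s9; s6-b->s6; s6-c->s10; s7-a->s10; s7-b->s7; s7-c->s11; s8-a->s11; s8-b->s8; s8-c->s1; s9-a->s9; s9-b->s9; s9-c->s12; s10-a->s12; s10-b->s10; s10-c->s13; s11-a->s13; s11-b->s11; s11-c->s3; s12-a->s12; s12-b->s12; s12-c->s14; s13-a->s14; s13-b->s13; s13-c->s6; s14-a->s14; s14-b->s14; s14-c->s9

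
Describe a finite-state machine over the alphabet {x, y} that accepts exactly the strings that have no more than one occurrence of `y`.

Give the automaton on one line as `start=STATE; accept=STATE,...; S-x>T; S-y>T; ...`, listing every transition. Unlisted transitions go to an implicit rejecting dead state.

start=q0; accept=q0,q1; q0-x>q0; q0-y>q1; q1-x>q1; q1-y>q2; q2-x>q2; q2-y>q2

Count `y`s, saturating at 2: state q0 means no `y` yet, q1 means one `y` seen, q2 means more than one. Each `y` increments (capped at q2); other symbols loop. Accept from {q0, q1}.
        x   y  
>* q0   q0  q1 
 * q1   q1  q2 
   q2   q2  q2 
(> = start, * = accepting)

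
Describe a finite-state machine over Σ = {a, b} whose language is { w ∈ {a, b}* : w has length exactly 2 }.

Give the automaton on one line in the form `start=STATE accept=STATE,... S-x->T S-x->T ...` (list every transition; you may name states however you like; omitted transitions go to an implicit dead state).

We only need to distinguish lengths 0, 1, …, 2, and '>2'. Chain q0 → q1 → q2 → q3 on every symbol, with q3 looping. Accepting states: {q2}.
With 4 states:
        a   b  
>  q0   q1  q1 
   q1   q2  q2 
 * q2   q3  q3 
   q3   q3  q3 
(> = start, * = accepting)

start=q0 accept=q2 q0-a->q1 q0-b->q1 q1-a->q2 q1-b->q2 q2-a->q3 q2-b->q3 q3-a->q3 q3-b->q3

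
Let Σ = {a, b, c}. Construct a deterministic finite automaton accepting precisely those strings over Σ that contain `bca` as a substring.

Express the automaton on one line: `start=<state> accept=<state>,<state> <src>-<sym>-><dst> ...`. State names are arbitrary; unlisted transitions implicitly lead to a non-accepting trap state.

start=S0 accept=S3 S0-a->S0 S0-b->S1 S0-c->S0 S1-a->S0 S1-b->S1 S1-c->S2 S2-a->S3 S2-b->S1 S2-c->S0 S3-a->S3 S3-b->S3 S3-c->S3

Track how much of `bca` has been matched so far: state S0 is no progress, S3 is the absorbing accept state reached once `bca` has occurred. Intermediate states record partial matches; on a mismatch, fall back to the longest reusable overlap.
4 states suffice.
        a   b   c  
>  S0   S0  S1  S0 
   S1   S0  S1  S2 
   S2   S3  S1  S0 
 * S3   S3  S3  S3 
(> = start, * = accepting)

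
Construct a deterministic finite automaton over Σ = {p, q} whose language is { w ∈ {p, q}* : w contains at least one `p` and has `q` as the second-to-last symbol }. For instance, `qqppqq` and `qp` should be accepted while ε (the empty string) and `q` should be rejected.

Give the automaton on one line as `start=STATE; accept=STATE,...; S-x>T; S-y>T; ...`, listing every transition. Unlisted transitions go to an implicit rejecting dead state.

Build one automaton per condition and run them in lockstep. One (3 states) tracks the count of `p`s, saturating at 2; the other (7 states) tracks the last 2 symbols read. Each combined state is a pair, one component from each; accept when both components accept. Minimizing collapses redundant product states.
With 6 states:
       p  q 
>  A   B  C 
   B   B  D 
   C   E  C 
   D   E  F 
 * E   B  D 
 * F   E  F 
(> = start, * = accepting)

start=A; accept=E,F; A-p>B; A-q>C; B-p>B; B-q>D; C-p>E; C-q>C; D-p>E; D-q>F; E-p>B; E-q>D; F-p>E; F-q>F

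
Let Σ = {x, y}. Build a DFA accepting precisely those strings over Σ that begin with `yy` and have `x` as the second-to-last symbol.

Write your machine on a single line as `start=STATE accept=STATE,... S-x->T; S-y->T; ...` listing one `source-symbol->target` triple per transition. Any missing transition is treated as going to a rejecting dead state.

start=q0; accept=q9,q10; q0-x->q1; q0-y->q2; q1-x->q3; q1-y->q4; q2-x->q5; q2-y->q6; q3-x->q3; q3-y->q4; q4-x->q5; q4-y->q7; q5-x->q3; q5-y->q4; q6-x->q8; q6-y->q6; q7-x->q5; q7-y->q7; q8-x->q9; q8-y->q10; q9-x->q9; q9-y->q10; q10-x->q8; q10-y->q6

Handle the two conditions separately and then intersect. One (4 states) tracks whether the input so far still matches the prefix `yy`; the other (7 states) tracks the last 2 symbols read. Each combined state is a pair, one component from each; accept when both components accept.
11 states suffice.
          x    y  
>  q0     q1   q2 
   q1     q3   q4 
   q2     q5   q6 
   q3     q3   q4 
   q4     q5   q7 
   q5     q3   q4 
   q6     q8   q6 
   q7     q5   q7 
   q8     q9  q10 
 * q9     q9  q10 
 * q10    q8   q6 
(> = start, * = accepting)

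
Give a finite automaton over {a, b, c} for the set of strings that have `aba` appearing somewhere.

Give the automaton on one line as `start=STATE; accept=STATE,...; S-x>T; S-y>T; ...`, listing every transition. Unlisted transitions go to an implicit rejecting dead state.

States q0..q2 record the length of the longest prefix of `aba` that matches the current input suffix. Reaching q3 means `aba` has been seen, and we stay there forever. Accept from q3.
4 states suffice.
        a   b   c  
>  q0   q1  q0  q0 
   q1   q1  q2  q0 
   q2   q3  q0  q0 
 * q3   q3  q3  q3 
(> = start, * = accepting)

start=q0; accept=q3; q0-a>q1; q0-b>q0; q0-c>q0; q1-a>q1; q1-b>q2; q1-c>q0; q2-a>q3; q2-b>q0; q2-c>q0; q3-a>q3; q3-b>q3; q3-c>q3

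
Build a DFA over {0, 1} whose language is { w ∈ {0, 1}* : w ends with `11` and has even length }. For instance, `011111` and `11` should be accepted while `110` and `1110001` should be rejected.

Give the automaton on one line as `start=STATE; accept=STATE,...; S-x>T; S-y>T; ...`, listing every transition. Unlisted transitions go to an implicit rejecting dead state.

Handle the two conditions separately and then intersect. The first has 3 states tracking how much of the suffix `11` has currently been matched; the second has 2 states tracking the input length modulo 2. A product state is a pair (one from each), accepting exactly when both do. Equivalent product states are then merged.
With 4 states:
        0   1  
>  S0   S1  S2 
   S1   S0  S0 
   S2   S0  S3 
 * S3   S1  S2 
(> = start, * = accepting)

start=S0; accept=S3; S0-0>S1; S0-1>S2; S1-0>S0; S1-1>S0; S2-0>S0; S2-1>S3; S3-0>S1; S3-1>S2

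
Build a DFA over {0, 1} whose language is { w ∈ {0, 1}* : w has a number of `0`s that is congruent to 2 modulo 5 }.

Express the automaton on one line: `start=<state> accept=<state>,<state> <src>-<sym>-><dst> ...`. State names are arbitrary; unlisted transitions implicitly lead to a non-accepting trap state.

Keep the running count of `0`s modulo 5: each `0` advances along the cycle S0 → S1 → S2 → S3 → S4 → S0 while other symbols loop. Accept at S2.
With 5 states:
        0   1  
>  S0   S1  S0 
   S1   S2  S1 
 * S2   S3  S2 
   S3   S4  S3 
   S4   S0  S4 
(> = start, * = accepting)

start=S0 accept=S2 S0-0->S1 S0-1->S0 S1-0->S2 S1-1->S1 S2-0->S3 S2-1->S2 S3-0->S4 S3-1->S3 S4-0->S0 S4-1->S4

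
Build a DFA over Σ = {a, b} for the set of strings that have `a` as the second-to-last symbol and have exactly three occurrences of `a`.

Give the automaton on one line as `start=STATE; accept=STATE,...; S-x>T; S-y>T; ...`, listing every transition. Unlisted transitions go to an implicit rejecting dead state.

start=q0; accept=q7,q12; q0-a>q1; q0-b>q2; q1-a>q3; q1-b>q4; q2-a>q5; q2-b>q6; q3-a>q7; q3-b>q8; q4-a>q9; q4-b>q10; q5-a>q3; q5-b>q4; q6-a>q5; q6-b>q6; q7-a>q11; q7-b>q12; q8-a>q13; q8-b>q14; q9-a>q7; q9-b>q8; q10-a>q9; q10-b>q10; q11-a>q11; q11-b>q15; q12-a>q16; q12-b>q17; q13-a>q11; q13-b>q12; q14-a>q13; q14-b>q14; q15-a>q16; q15-b>q18; q16-a>q11; q16-b>q15; q17-a>q16; q17-b>q17; q18-a>q16; q18-b>q18

Build one automaton per condition and run them in lockstep. One (7 states) tracks the last 2 symbols read; the other (5 states) tracks the count of `a`s, saturating at 4. Each combined state is a pair, one component from each; accept when both components accept.
          a    b  
>  q0     q1   q2 
   q1     q3   q4 
   q2     q5   q6 
   q3     q7   q8 
   q4     q9  q10 
   q5     q3   q4 
   q6     q5   q6 
 * q7    q11  q12 
   q8    q13  q14 
   q9     q7   q8 
   q10    q9  q10 
   q11   q11  q15 
 * q12   q16  q17 
   q13   q11  q12 
   q14   q13  q14 
   q15   q16  q18 
   q16   q11  q15 
   q17   q16  q17 
   q18   q16  q18 
(> = start, * = accepting)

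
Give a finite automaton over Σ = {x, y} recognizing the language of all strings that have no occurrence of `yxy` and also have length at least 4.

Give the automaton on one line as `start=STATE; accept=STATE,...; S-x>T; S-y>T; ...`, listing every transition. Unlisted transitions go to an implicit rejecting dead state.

Run two small machines in parallel and take their product. The first has 4 states tracking partial matches of the forbidden pattern `yxy`; the second has 6 states tracking the input length, saturating at 5. A product state is a pair (one from each), accepting exactly when both do.
An 18-state machine:
          x    y  
>  q0     q1   q2 
   q1     q3   q4 
   q2     q5   q4 
   q3     q6   q7 
   q4     q8   q7 
   q5     q6   q9 
   q6    q10  q11 
   q7    q12  q11 
   q8    q10  q13 
   q9    q13  q13 
 * q10   q14  q15 
 * q11   q16  q15 
 * q12   q14  q17 
   q13   q17  q17 
 * q14   q14  q15 
 * q15   q16  q15 
 * q16   q14  q17 
   q17   q17  q17 
(> = start, * = accepting)

start=q0; accept=q10,q11,q12,q14,q15,q16; q0-x>q1; q0-y>q2; q1-x>q3; q1-y>q4; q2-x>q5; q2-y>q4; q3-x>q6; q3-y>q7; q4-x>q8; q4-y>q7; q5-x>q6; q5-y>q9; q6-x>q10; q6-y>q11; q7-x>q12; q7-y>q11; q8-x>q10; q8-y>q13; q9-x>q13; q9-y>q13; q10-x>q14; q10-y>q15; q11-x>q16; q11-y>q15; q12-x>q14; q12-y>q17; q13-x>q17; q13-y>q17; q14-x>q14; q14-y>q15; q15-x>q16; q15-y>q15; q16-x>q14; q16-y>q17; q17-x>q17; q17-y>q17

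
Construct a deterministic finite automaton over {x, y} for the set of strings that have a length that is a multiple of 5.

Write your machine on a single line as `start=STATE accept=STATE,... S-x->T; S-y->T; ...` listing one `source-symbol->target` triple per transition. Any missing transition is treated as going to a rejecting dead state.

start=S0; accept=S0; S0-x->S1; S0-y->S1; S1-x->S2; S1-y->S2; S2-x->S3; S2-y->S3; S3-x->S4; S3-y->S4; S4-x->S0; S4-y->S0

Count input length modulo 5: every symbol advances one step around the cycle S0 → S1 → S2 → S3 → S4 → S0. Accept at S0.
A 5-state machine:
        x   y  
>* S0   S1  S1 
   S1   S2  S2 
   S2   S3  S3 
   S3   S4  S4 
   S4   S0  S0 
(> = start, * = accepting)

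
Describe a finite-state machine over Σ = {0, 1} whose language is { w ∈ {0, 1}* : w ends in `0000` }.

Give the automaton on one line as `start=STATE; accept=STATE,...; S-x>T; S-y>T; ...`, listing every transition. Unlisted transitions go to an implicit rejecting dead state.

start=q0; accept=q4; q0-0>q1; q0-1>q0; q1-0>q2; q1-1>q0; q2-0>q3; q2-1>q0; q3-0>q4; q3-1>q0; q4-0>q4; q4-1>q0

Let each state record the length of the longest suffix of the input read so far that is also a prefix of `0000`. q1 means the last symbol is `0`; q2 means the last 2 symbols are `00`; q3 means the last 3 symbols are `000`; q4 means the last 4 symbols are `0000`. Accept only at q4, where the string currently ends in `0000`.
With 5 states:
        0   1  
>  q0   q1  q0 
   q1   q2  q0 
   q2   q3  q0 
   q3   q4  q0 
 * q4   q4  q0 
(> = start, * = accepting)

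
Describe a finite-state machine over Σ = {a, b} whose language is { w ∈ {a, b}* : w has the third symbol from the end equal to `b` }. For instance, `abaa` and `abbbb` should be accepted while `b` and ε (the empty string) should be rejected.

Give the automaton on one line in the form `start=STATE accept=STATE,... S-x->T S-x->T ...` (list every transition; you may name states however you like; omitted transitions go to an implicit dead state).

Because acceptance depends on a position counted from the end, the machine has to buffer the most recent 3 symbols. Make each state the string of the last up-to-3 symbols read; on input `x` shift the window left and append `x`. Accept when the buffered window has length 3 and begins with `b`.
15 states suffice.
          a    b  
>  s0     s1   s2 
   s1     s3   s4 
   s2     s5   s6 
   s3     s7   s8 
   s4     s9  s10 
   s5    s11  s12 
   s6    s13  s14 
   s7     s7   s8 
   s8     s9  s10 
   s9    s11  s12 
   s10   s13  s14 
 * s11    s7   s8 
 * s12    s9  s10 
 * s13   s11  s12 
 * s14   s13  s14 
(> = start, * = accepting)

start=s0 accept=s11,s12,s13,s14 s0-a->s1 s0-b->s2 s1-a->s3 s1-b->s4 s2-a->s5 s2-b->s6 s3-a->s7 s3-b->s8 s4-a->s9 s4-b->s10 s5-a->s11 s5-b->s12 s6-a->s13 s6-b->s14 s7-a->s7 s7-b->s8 s8-a->s9 s8-b->s10 s9-a->s11 s9-b->s12 s10-a->s13 s10-b->s14 s11-a->s7 s11-b->s8 s12-a->s9 s12-b->s10 s13-a->s11 s13-b->s12 s14-a->s13 s14-b->s14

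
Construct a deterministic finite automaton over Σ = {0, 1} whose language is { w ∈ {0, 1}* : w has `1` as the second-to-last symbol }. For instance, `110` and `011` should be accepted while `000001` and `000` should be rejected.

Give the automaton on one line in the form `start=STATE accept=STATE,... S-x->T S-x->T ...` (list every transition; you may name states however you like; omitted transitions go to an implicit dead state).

A DFA must remember the last 2 symbols (since which symbol is second-to-last isn't known until the input ends). Use one state per possible window of the last ≤2 symbols; accept from those whose window starts with `1`.
A 7-state machine:
        0   1  
>  s0   s1  s2 
   s1   s3  s4 
   s2   s5  s6 
   s3   s3  s4 
   s4   s5  s6 
 * s5   s3  s4 
 * s6   s5  s6 
(> = start, * = accepting)

start=s0 accept=s5,s6 s0-0->s1 s0-1->s2 s1-0->s3 s1-1->s4 s2-0->s5 s2-1->s6 s3-0->s3 s3-1->s4 s4-0->s5 s4-1->s6 s5-0->s3 s5-1->s4 s6-0->s5 s6-1->s6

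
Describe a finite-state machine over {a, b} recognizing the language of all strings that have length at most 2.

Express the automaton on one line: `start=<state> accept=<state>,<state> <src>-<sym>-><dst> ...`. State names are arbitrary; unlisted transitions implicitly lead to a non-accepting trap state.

Count input length up to 3: every symbol moves from s0 toward s3, which means 'more than 2' and absorbs. Accept from {s0, s1, s2}.
With 4 states:
        a   b  
>* s0   s1  s1 
 * s1   s2  s2 
 * s2   s3  s3 
   s3   s3  s3 
(> = start, * = accepting)

start=s0 accept=s0,s1,s2 s0-a->s1 s0-b->s1 s1-a->s2 s1-b->s2 s2-a->s3 s2-b->s3 s3-a->s3 s3-b->s3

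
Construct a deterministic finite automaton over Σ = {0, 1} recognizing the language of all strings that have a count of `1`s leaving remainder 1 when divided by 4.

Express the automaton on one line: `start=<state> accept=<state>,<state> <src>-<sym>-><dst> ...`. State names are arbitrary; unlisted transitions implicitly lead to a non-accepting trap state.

start=q0 accept=q1 q0-0->q0 q0-1->q1 q1-0->q1 q1-1->q2 q2-0->q2 q2-1->q3 q3-0->q3 q3-1->q0

Keep the running count of `1`s modulo 4: each `1` advances along the cycle q0 → q1 → q2 → q3 → q0 while other symbols loop. Accept at q1.
        0   1  
>  q0   q0  q1 
 * q1   q1  q2 
   q2   q2  q3 
   q3   q3  q0 
(> = start, * = accepting)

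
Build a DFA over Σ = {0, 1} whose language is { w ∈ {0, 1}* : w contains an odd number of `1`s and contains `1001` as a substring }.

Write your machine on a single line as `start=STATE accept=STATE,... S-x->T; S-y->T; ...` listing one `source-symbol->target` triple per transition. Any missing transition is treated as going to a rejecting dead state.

Handle the two conditions separately and then intersect. One (2 states) tracks the count of `1`s modulo 2; the other (5 states) tracks whether and how much of `1001` has been seen. Each combined state is a pair, one component from each; accept when both components accept.
With 10 states:
        0   1  
>  s0   s0  s1 
   s1   s2  s3 
   s2   s4  s3 
   s3   s5  s1 
   s4   s6  s7 
   s5   s8  s1 
   s6   s6  s3 
   s7   s7  s9 
   s8   s0  s9 
 * s9   s9  s7 
(> = start, * = accepting)

start=s0; accept=s9; s0-0->s0; s0-1->s1; s1-0->s2; s1-1->s3; s2-0->s4; s2-1->s3; s3-0->s5; s3-1->s1; s4-0->s6; s4-1->s7; s5-0->s8; s5-1->s1; s6-0->s6; s6-1->s3; s7-0->s7; s7-1->s9; s8-0->s0; s8-1->s9; s9-0->s9; s9-1->s7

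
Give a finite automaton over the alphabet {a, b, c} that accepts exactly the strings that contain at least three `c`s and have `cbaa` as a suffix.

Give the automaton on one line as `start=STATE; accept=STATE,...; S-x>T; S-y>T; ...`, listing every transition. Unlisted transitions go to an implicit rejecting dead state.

Handle the two conditions separately and then intersect. The first has 5 states tracking the count of `c`s, saturating at 4; the second has 5 states tracking how much of the suffix `cbaa` has currently been matched. A product state is a pair (one from each), accepting exactly when both do. Minimizing collapses redundant product states.
A 7-state machine:
        a   b   c  
>  s0   s0  s0  s1 
   s1   s1  s1  s2 
   s2   s2  s2  s3 
   s3   s2  s4  s3 
   s4   s5  s2  s3 
   s5   s6  s2  s3 
 * s6   s2  s2  s3 
(> = start, * = accepting)

start=s0; accept=s6; s0-a>s0; s0-b>s0; s0-c>s1; s1-a>s1; s1-b>s1; s1-c>s2; s2-a>s2; s2-b>s2; s2-c>s3; s3-a>s2; s3-b>s4; s3-c>s3; s4-a>s5; s4-b>s2; s4-c>s3; s5-a>s6; s5-b>s2; s5-c>s3; s6-a>s2; s6-b>s2; s6-c>s3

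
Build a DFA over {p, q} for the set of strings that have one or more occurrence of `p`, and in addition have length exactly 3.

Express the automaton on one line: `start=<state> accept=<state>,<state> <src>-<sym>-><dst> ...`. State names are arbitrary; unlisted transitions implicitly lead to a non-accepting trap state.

Handle the two conditions separately and then intersect. The first has 3 states tracking the count of `p`s, saturating at 2; the second has 5 states tracking the input length, saturating at 4. A product state is a pair (one from each), accepting exactly when both do. Equivalent product states are then merged.
With 7 states:
        p   q  
>  s0   s1  s2 
   s1   s3  s3 
   s2   s3  s4 
   s3   s5  s5 
   s4   s5  s6 
 * s5   s6  s6 
   s6   s6  s6 
(> = start, * = accepting)

start=s0 accept=s5 s0-p->s1 s0-q->s2 s1-p->s3 s1-q->s3 s2-p->s3 s2-q->s4 s3-p->s5 s3-q->s5 s4-p->s5 s4-q->s6 s5-p->s6 s5-q->s6 s6-p->s6 s6-q->s6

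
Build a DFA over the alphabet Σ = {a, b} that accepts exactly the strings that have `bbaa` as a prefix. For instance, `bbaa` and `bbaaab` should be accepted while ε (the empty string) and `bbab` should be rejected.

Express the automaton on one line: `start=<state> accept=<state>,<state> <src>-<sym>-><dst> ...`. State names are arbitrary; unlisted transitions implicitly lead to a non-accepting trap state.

start=q0 accept=q4 q0-a->q5 q0-b->q1 q1-a->q5 q1-b->q2 q2-a->q3 q2-b->q5 q3-a->q4 q3-b->q5 q4-a->q4 q4-b->q4 q5-a->q5 q5-b->q5

Walk along `bbaa` while the input agrees: from q0 take `b` to q1, and so on. Any deviation drops to the rejecting sink q5. Once q4 is reached the prefix is confirmed and every continuation is accepted.
A 6-state machine:
        a   b  
>  q0   q5  q1 
   q1   q5  q2 
   q2   q3  q5 
   q3   q4  q5 
 * q4   q4  q4 
   q5   q5  q5 
(> = start, * = accepting)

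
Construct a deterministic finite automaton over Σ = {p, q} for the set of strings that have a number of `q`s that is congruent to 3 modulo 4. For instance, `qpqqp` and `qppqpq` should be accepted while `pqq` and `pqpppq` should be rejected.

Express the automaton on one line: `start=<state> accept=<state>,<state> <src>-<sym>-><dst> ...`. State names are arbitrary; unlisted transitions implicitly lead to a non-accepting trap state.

start=A accept=D A-p->A A-q->B B-p->B B-q->C C-p->C C-q->D D-p->D D-q->A

Keep the running count of `q`s modulo 4: each `q` advances along the cycle A → B → C → D → A while other symbols loop. Accept at D.
4 states suffice.
       p  q 
>  A   A  B 
   B   B  C 
   C   C  D 
 * D   D  A 
(> = start, * = accepting)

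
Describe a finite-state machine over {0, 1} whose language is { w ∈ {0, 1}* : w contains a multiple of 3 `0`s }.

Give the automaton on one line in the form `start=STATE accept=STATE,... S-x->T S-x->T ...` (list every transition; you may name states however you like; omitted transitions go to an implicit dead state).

start=q0 accept=q0 q0-0->q1 q0-1->q0 q1-0->q2 q1-1->q1 q2-0->q0 q2-1->q2

Keep the running count of `0`s modulo 3: each `0` advances along the cycle q0 → q1 → q2 → q0 while other symbols loop. Accept at q0.
        0   1  
>* q0   q1  q0 
   q1   q2  q1 
   q2   q0  q2 
(> = start, * = accepting)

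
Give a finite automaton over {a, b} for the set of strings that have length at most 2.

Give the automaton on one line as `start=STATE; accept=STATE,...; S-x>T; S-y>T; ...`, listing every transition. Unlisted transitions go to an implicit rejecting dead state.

We only need to distinguish lengths 0, 1, …, 2, and '>2'. Chain q0 → q1 → q2 → q3 on every symbol, with q3 looping. Accepting states: {q0, q1, q2}.
With 4 states:
        a   b  
>* q0   q1  q1 
 * q1   q2  q2 
 * q2   q3  q3 
   q3   q3  q3 
(> = start, * = accepting)

start=q0; accept=q0,q1,q2; q0-a>q1; q0-b>q1; q1-a>q2; q1-b>q2; q2-a>q3; q2-b>q3; q3-a>q3; q3-b>q3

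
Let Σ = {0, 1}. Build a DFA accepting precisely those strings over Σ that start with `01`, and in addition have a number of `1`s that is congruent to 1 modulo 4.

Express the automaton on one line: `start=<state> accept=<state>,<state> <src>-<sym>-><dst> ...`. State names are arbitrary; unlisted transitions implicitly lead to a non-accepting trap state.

Build one automaton per condition and run them in lockstep. One (4 states) tracks whether the input so far still matches the prefix `01`; the other (4 states) tracks the count of `1`s modulo 4. Each combined state is a pair, one component from each; accept when both components accept.
        0   1  
>  q0   q1  q2 
   q1   q3  q4 
   q2   q2  q5 
   q3   q3  q2 
 * q4   q4  q6 
   q5   q5  q7 
   q6   q6  q8 
   q7   q7  q3 
   q8   q8  q9 
   q9   q9  q4 
(> = start, * = accepting)

start=q0 accept=q4 q0-0->q1 q0-1->q2 q1-0->q3 q1-1->q4 q2-0->q2 q2-1->q5 q3-0->q3 q3-1->q2 q4-0->q4 q4-1->q6 q5-0->q5 q5-1->q7 q6-0->q6 q6-1->q8 q7-0->q7 q7-1->q3 q8-0->q8 q8-1->q9 q9-0->q9 q9-1->q4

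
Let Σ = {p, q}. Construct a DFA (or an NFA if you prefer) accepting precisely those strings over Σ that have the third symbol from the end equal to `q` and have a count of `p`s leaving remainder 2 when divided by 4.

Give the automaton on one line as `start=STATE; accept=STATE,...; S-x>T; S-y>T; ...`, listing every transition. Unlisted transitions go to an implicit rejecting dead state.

Handle the two conditions separately and then intersect. The first has 15 states tracking the last 3 symbols read; the second has 4 states tracking the count of `p`s modulo 4. A product state is a pair (one from each), accepting exactly when both do. Minimizing collapses redundant product states.
15 states suffice.
          p    q  
>  S0     S1   S2 
   S1     S3   S4 
   S2     S5   S2 
   S3     S6   S7 
   S4     S8   S9 
   S5    S10   S4 
   S6     S0   S6 
   S7     S6  S11 
   S8     S6  S12 
   S9    S13   S9 
 * S10    S6   S7 
   S11    S6  S14 
 * S12    S6  S11 
 * S13    S6  S12 
 * S14    S6  S14 
(> = start, * = accepting)

start=S0; accept=S10,S12,S13,S14; S0-p>S1; S0-q>S2; S1-p>S3; S1-q>S4; S2-p>S5; S2-q>S2; S3-p>S6; S3-q>S7; S4-p>S8; S4-q>S9; S5-p>S10; S5-q>S4; S6-p>S0; S6-q>S6; S7-p>S6; S7-q>S11; S8-p>S6; S8-q>S12; S9-p>S13; S9-q>S9; S10-p>S6; S10-q>S7; S11-p>S6; S11-q>S14; S12-p>S6; S12-q>S11; S13-p>S6; S13-q>S12; S14-p>S6; S14-q>S14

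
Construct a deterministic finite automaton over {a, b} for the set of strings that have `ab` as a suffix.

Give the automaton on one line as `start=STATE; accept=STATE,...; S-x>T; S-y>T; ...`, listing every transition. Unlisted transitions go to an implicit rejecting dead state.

Let each state record the length of the longest suffix of the input read so far that is also a prefix of `ab`. q1 means the last symbol is `a`; q2 means the last 2 symbols are `ab`. Accept only at q2, where the string currently ends in `ab`.
        a   b  
>  q0   q1  q0 
   q1   q1  q2 
 * q2   q1  q0 
(> = start, * = accepting)

start=q0; accept=q2; q0-a>q1; q0-b>q0; q1-a>q1; q1-b>q2; q2-a>q1; q2-b>q0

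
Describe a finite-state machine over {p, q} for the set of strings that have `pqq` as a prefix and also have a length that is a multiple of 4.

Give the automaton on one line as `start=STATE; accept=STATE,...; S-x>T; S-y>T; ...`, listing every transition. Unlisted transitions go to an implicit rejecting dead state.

Run two small machines in parallel and take their product. One (5 states) tracks whether the input so far still matches the prefix `pqq`; the other (4 states) tracks the input length modulo 4. Each combined state is a pair, one component from each; accept when both components accept. After merging equivalent states the machine shrinks.
8 states suffice.
       p  q 
>  A   B  C 
   B   C  D 
   C   C  C 
   D   C  E 
   E   F  F 
 * F   G  G 
   G   H  H 
   H   E  E 
(> = start, * = accepting)

start=A; accept=F; A-p>B; A-q>C; B-p>C; B-q>D; C-p>C; C-q>C; D-p>C; D-q>E; E-p>F; E-q>F; F-p>G; F-q>G; G-p>H; G-q>H; H-p>E; H-q>E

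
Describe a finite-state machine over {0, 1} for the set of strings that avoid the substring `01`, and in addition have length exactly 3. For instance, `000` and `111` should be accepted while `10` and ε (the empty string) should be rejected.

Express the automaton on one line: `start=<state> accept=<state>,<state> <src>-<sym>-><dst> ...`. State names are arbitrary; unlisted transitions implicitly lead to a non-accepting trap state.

Handle the two conditions separately and then intersect. The first has 3 states tracking partial matches of the forbidden pattern `01`; the second has 5 states tracking the input length, saturating at 4. A product state is a pair (one from each), accepting exactly when both do.
With 12 states:
       0  1 
>  A   B  C 
   B   D  E 
   C   D  F 
   D   G  H 
   E   H  H 
   F   G  I 
 * G   J  K 
   H   K  K 
 * I   J  L 
   J   J  K 
   K   K  K 
   L   J  L 
(> = start, * = accepting)

start=A accept=G,I A-0->B A-1->C B-0->D B-1->E C-0->D C-1->F D-0->G D-1->H E-0->H E-1->H F-0->G F-1->I G-0->J G-1->K H-0->K H-1->K I-0->J I-1->L J-0->J J-1->K K-0->K K-1->K L-0->J L-1->L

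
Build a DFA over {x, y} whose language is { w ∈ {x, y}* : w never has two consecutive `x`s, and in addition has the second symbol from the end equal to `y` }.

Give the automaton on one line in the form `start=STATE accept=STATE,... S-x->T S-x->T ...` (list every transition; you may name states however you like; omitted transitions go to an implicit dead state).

Run two small machines in parallel and take their product. One (3 states) tracks partial matches of the forbidden pattern `xx`; the other (7 states) tracks the last 2 symbols read. Each combined state is a pair, one component from each; accept when both components accept.
With 10 states:
       x  y 
>  A   B  C 
   B   D  E 
   C   F  G 
   D   D  H 
   E   F  G 
 * F   D  E 
 * G   F  G 
   H   I  J 
   I   D  H 
   J   I  J 
(> = start, * = accepting)

start=A accept=F,G A-x->B A-y->C B-x->D B-y->E C-x->F C-y->G D-x->D D-y->H E-x->F E-y->G F-x->D F-y->E G-x->F G-y->G H-x->I H-y->J I-x->D I-y->H J-x->I J-y->J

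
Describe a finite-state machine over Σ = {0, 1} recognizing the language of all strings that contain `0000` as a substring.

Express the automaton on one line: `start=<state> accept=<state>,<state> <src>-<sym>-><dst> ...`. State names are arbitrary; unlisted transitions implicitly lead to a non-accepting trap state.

start=s0 accept=s4 s0-0->s1 s0-1->s0 s1-0->s2 s1-1->s0 s2-0->s3 s2-1->s0 s3-0->s4 s3-1->s0 s4-0->s4 s4-1->s4

States s0..s3 record the length of the longest prefix of `0000` that matches the current input suffix. Reaching s4 means `0000` has been seen, and we stay there forever. Accept from s4.
        0   1  
>  s0   s1  s0 
   s1   s2  s0 
   s2   s3  s0 
   s3   s4  s0 
 * s4   s4  s4 
(> = start, * = accepting)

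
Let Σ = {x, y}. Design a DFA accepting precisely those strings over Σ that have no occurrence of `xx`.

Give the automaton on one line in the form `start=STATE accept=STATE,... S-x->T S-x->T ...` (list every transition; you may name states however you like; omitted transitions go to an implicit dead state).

Track partial matches of the forbidden pattern `xx`. State S2 is a dead state reached once `xx` has occurred; every other state accepts. S0 means no part of `xx` is currently matched.
A 3-state machine:
        x   y  
>* S0   S1  S0 
 * S1   S2  S0 
   S2   S2  S2 
(> = start, * = accepting)

start=S0 accept=S0,S1 S0-x->S1 S0-y->S0 S1-x->S2 S1-y->S0 S2-x->S2 S2-y->S2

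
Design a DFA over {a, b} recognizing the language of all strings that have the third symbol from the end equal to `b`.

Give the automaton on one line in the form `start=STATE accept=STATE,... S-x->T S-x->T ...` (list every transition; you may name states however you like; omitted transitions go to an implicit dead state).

A DFA must remember the last 3 symbols (since which symbol is third-to-last isn't known until the input ends). Use one state per possible window of the last ≤3 symbols; accept from those whose window starts with `b`.
A 15-state machine:
          a    b  
>  q0     q1   q2 
   q1     q3   q4 
   q2     q5   q6 
   q3     q7   q8 
   q4     q9  q10 
   q5    q11  q12 
   q6    q13  q14 
   q7     q7   q8 
   q8     q9  q10 
   q9    q11  q12 
   q10   q13  q14 
 * q11    q7   q8 
 * q12    q9  q10 
 * q13   q11  q12 
 * q14   q13  q14 
(> = start, * = accepting)

start=q0 accept=q11,q12,q13,q14 q0-a->q1 q0-b->q2 q1-a->q3 q1-b->q4 q2-a->q5 q2-b->q6 q3-a->q7 q3-b->q8 q4-a->q9 q4-b->q10 q5-a->q11 q5-b->q12 q6-a->q13 q6-b->q14 q7-a->q7 q7-b->q8 q8-a->q9 q8-b->q10 q9-a->q11 q9-b->q12 q10-a->q13 q10-b->q14 q11-a->q7 q11-b->q8 q12-a->q9 q12-b->q10 q13-a->q11 q13-b->q12 q14-a->q13 q14-b->q14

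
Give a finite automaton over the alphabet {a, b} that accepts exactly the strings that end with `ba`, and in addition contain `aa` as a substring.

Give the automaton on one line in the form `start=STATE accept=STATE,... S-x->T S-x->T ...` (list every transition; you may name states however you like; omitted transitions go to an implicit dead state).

Handle the two conditions separately and then intersect. One (3 states) tracks how much of the suffix `ba` has currently been matched; the other (3 states) tracks whether and how much of `aa` has been seen. Each combined state is a pair, one component from each; accept when both components accept. After merging equivalent states the machine shrinks.
A 5-state machine:
        a   b  
>  q0   q1  q0 
   q1   q2  q0 
   q2   q2  q3 
   q3   q4  q3 
 * q4   q2  q3 
(> = start, * = accepting)

start=q0 accept=q4 q0-a->q1 q0-b->q0 q1-a->q2 q1-b->q0 q2-a->q2 q2-b->q3 q3-a->q4 q3-b->q3 q4-a->q2 q4-b->q3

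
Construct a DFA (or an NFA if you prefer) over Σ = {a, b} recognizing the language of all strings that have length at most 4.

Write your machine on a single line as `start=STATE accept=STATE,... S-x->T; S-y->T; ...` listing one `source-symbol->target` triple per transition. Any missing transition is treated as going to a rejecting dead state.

We only need to distinguish lengths 0, 1, …, 4, and '>4'. Chain S0 → S1 → S2 → S3 → S4 → S5 on every symbol, with S5 looping. Accepting states: {S0, S1, S2, S3, S4}.
        a   b  
>* S0   S1  S1 
 * S1   S2  S2 
 * S2   S3  S3 
 * S3   S4  S4 
 * S4   S5  S5 
   S5   S5  S5 
(> = start, * = accepting)

start=S0; accept=S0,S1,S2,S3,S4; S0-a->S1; S0-b->S1; S1-a->S2; S1-b->S2; S2-a->S3; S2-b->S3; S3-a->S4; S3-b->S4; S4-a->S5; S4-b->S5; S5-a->S5; S5-b->S5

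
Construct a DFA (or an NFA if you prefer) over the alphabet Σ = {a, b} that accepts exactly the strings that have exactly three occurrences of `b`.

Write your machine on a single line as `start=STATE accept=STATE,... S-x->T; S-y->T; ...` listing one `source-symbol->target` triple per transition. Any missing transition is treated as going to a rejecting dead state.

Count `b`s, saturating at 4: states S0 through S3 mean 0 through 3 `b`s seen; S4 means more than 3. Each `b` increments (capped at S4); other symbols loop. Accept from {S3}.
        a   b  
>  S0   S0  S1 
   S1   S1  S2 
   S2   S2  S3 
 * S3   S3  S4 
   S4   S4  S4 
(> = start, * = accepting)

start=S0; accept=S3; S0-a->S0; S0-b->S1; S1-a->S1; S1-b->S2; S2-a->S2; S2-b->S3; S3-a->S3; S3-b->S4; S4-a->S4; S4-b->S4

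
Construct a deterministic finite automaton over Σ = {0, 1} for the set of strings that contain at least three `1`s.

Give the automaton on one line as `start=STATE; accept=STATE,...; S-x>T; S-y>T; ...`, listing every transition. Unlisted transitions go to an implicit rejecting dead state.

start=S0; accept=S3,S4; S0-0>S0; S0-1>S1; S1-0>S1; S1-1>S2; S2-0>S2; S2-1>S3; S3-0>S3; S3-1>S4; S4-0>S4; S4-1>S4

Only the number of `1`s matters, and only up to 4. Make a chain S0 → S1 → S2 → S3 → S4 advanced by each `1` (with S4 absorbing); every other symbol self-loops. The accepting set is {S3, S4}.
5 states suffice.
        0   1  
>  S0   S0  S1 
   S1   S1  S2 
   S2   S2  S3 
 * S3   S3  S4 
 * S4   S4  S4 
(> = start, * = accepting)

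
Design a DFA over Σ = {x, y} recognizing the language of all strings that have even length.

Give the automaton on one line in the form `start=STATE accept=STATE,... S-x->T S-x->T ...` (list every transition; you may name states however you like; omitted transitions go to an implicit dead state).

Only the length mod 2 matters, so use a 2-cycle: from any state, every input symbol moves to the next state, wrapping S1 back to S0. Mark S0 accepting.
With 2 states:
        x   y  
>* S0   S1  S1 
   S1   S0  S0 
(> = start, * = accepting)

start=S0 accept=S0 S0-x->S1 S0-y->S1 S1-x->S0 S1-y->S0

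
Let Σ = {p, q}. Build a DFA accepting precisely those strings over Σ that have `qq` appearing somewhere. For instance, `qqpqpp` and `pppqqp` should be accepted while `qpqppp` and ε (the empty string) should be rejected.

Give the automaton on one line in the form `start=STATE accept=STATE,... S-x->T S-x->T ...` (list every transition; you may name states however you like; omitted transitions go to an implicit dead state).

States s0..s1 record the length of the longest prefix of `qq` that matches the current input suffix. Reaching s2 means `qq` has been seen, and we stay there forever. Accept from s2.
        p   q  
>  s0   s0  s1 
   s1   s0  s2 
 * s2   s2  s2 
(> = start, * = accepting)

start=s0 accept=s2 s0-p->s0 s0-q->s1 s1-p->s0 s1-q->s2 s2-p->s2 s2-q->s2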